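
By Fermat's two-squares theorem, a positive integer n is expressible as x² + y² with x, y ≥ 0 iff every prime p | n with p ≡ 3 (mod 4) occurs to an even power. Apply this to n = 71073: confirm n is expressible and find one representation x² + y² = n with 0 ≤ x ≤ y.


Step 1: Factor n = 71073 = 3^2 · 53 · 149.
Step 2: Check the mod-4 condition on each prime factor: 3 ≡ 3 (mod 4), exponent 2 (must be even); 53 ≡ 1 (mod 4), exponent 1; 149 ≡ 1 (mod 4), exponent 1.
All primes ≡ 3 (mod 4) appear to even exponent (or don't appear), so by the two-squares theorem n IS expressible as a sum of two squares.
Step 3: Build a representation. Group n = k² · m with k = 3 and m = 53 · 149 = 7897 (a product of primes ≡ 1 (mod 4)); a representation of m scales to one of n via (k·x)² + (k·y)² = k²(x² + y²). Each prime p ≡ 1 (mod 4) is itself a sum of two squares; find a² by testing p − a² for a perfect square:
  53: 53 − 1² = 52, 53 − 2² = 49 = 7² ⇒ 53 = 2² + 7².
  149: 149 − 1² = 148, 149 − 2² = 145, 149 − 3² = 140, 149 − 4² = 133, 149 − 5² = 124, 149 − 6² = 113, 149 − 7² = 100 = 10² ⇒ 149 = 7² + 10².
  Combine using the Brahmagupta–Fibonacci identity (a² + b²)(c² + d²) = (ac − bd)² + (ad + bc)² = (ac + bd)² + (ad − bc)²:
  53 · 149 = 7897: from (2² + 7²)(7² + 10²), take (2·7 − 7·10, 2·10 + 7·7) = (14 − 70, 20 + 49) = (-56, 69); dropping signs (only squares matter) gives (56, 69); check 56² + 69² = 3136 + 4761 = 7897 ✓.
  Scale by k = 3: (3·56, 3·69) = (168, 207).
Step 4: Order so x ≤ y and verify: 168² + 207² = 28224 + 42849 = 71073 = n. ✓

n = 71073 = 168² + 207² (one valid representation with x ≤ y).


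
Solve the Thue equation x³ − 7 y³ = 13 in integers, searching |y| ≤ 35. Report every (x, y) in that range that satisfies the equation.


The equation is x³ - 7y³ = 13. For fixed y, x³ = 7·y³ + 13, so a solution requires the RHS to be a perfect cube.
Strategy: iterate y from -35 to 35, compute RHS = 7·y³ + 13, and check whether it is a (positive or negative) perfect cube.
Check small values of y:
  y = 0: RHS = 13 is not a perfect cube.
  y = 1: RHS = 20 is not a perfect cube.
  y = -1: RHS = 6 is not a perfect cube.
  y = 2: RHS = 69 is not a perfect cube.
  y = -2: RHS = -43 is not a perfect cube.
  y = 3: RHS = 202 is not a perfect cube.
  y = -3: RHS = -176 is not a perfect cube.
Continuing the search up to |y| = 35 finds no solutions either.
No (x, y) in the scanned range satisfies the equation.

No integer solutions with |y| ≤ 35.


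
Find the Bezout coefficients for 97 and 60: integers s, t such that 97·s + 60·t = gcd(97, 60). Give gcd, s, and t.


Euclidean algorithm on (97, 60) — divide until remainder is 0:
  97 = 1 · 60 + 37
  60 = 1 · 37 + 23
  37 = 1 · 23 + 14
  23 = 1 · 14 + 9
  14 = 1 · 9 + 5
  9 = 1 · 5 + 4
  5 = 1 · 4 + 1
  4 = 4 · 1 + 0
gcd(97, 60) = 1.
Track Bezout coefficients alongside the remainders: start with r₀ = 97 = a·1 + b·0 (s = 1, t = 0) and r₁ = 60 = a·0 + b·1 (s = 0, t = 1); each new remainder r_{k+1} = r_{k-1} − q_k·r_k inherits s_{k+1} = s_{k-1} − q_k·s_k, t_{k+1} = t_{k-1} − q_k·t_k, so r_k = a·s_k + b·t_k at every step:
  q = 1: r = 37, s = 1 − 1·0 = 1, t = 0 − 1·1 = -1  (check: 97·1 + 60·(-1) = 37)
  q = 1: r = 23, s = 0 − 1·1 = -1, t = 1 − 1·(-1) = 2  (check: 97·(-1) + 60·2 = 23)
  q = 1: r = 14, s = 1 − 1·(-1) = 2, t = -1 − 1·2 = -3  (check: 97·2 + 60·(-3) = 14)
  q = 1: r = 9, s = -1 − 1·2 = -3, t = 2 − 1·(-3) = 5  (check: 97·(-3) + 60·5 = 9)
  q = 1: r = 5, s = 2 − 1·(-3) = 5, t = -3 − 1·5 = -8  (check: 97·5 + 60·(-8) = 5)
  q = 1: r = 4, s = -3 − 1·5 = -8, t = 5 − 1·(-8) = 13  (check: 97·(-8) + 60·13 = 4)
  q = 1: r = 1, s = 5 − 1·(-8) = 13, t = -8 − 1·13 = -21  (check: 97·13 + 60·(-21) = 1)
The row with r = 1 (the gcd) gives the Bezout coefficients s = 13, t = -21.
Result: 97 · (13) + 60 · (-21) = 1.

gcd(97, 60) = 1; s = 13, t = -21 (check: 97·13 + 60·(-21) = 1).


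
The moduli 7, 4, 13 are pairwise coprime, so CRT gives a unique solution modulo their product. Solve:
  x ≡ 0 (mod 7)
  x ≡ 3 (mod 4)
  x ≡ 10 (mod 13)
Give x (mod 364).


Moduli 7, 4, 13 are pairwise coprime; by CRT there is a unique solution modulo M = 7 · 4 · 13 = 364.
Solve pairwise, accumulating the modulus:
  Start with x ≡ 0 (mod 7).
  Combine with x ≡ 3 (mod 4): since gcd(7, 4) = 1, we get a unique residue mod 28.
    Write x = 0 + 7·t and substitute into x ≡ 3 (mod 4): 7·t ≡ 3 − 0 = 3 (mod 4).
    Reduce coefficients mod 4: 3·t ≡ 3 (mod 4).
    The inverse of 3 mod 4 is 3 (since 3·3 = 9 = 2·4 + 1), so t ≡ 3·3 = 9 ≡ 1 (mod 4).
    Then x = 0 + 7·1 = 7, valid modulo lcm(7, 4) = 28: x ≡ 7 (mod 28).
  Combine with x ≡ 10 (mod 13): since gcd(28, 13) = 1, we get a unique residue mod 364.
    Write x = 7 + 28·t and substitute into x ≡ 10 (mod 13): 28·t ≡ 10 − 7 = 3 (mod 13).
    Reduce coefficients mod 13: 2·t ≡ 3 (mod 13).
    The inverse of 2 mod 13 is 7 (since 2·7 = 14 = 1·13 + 1), so t ≡ 7·3 = 21 ≡ 8 (mod 13).
    Then x = 7 + 28·8 = 231, valid modulo lcm(28, 13) = 364: x ≡ 231 (mod 364).
Verify: 231 mod 7 = 0 ✓, 231 mod 4 = 3 ✓, 231 mod 13 = 10 ✓.

x ≡ 231 (mod 364).


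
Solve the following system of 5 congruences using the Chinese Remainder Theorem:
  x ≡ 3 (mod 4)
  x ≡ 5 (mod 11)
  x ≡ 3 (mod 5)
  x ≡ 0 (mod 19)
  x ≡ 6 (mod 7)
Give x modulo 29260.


Product of moduli M = 4 · 11 · 5 · 19 · 7 = 29260.
Merge one congruence at a time:
  Start: x ≡ 3 (mod 4).
  Combine with x ≡ 5 (mod 11); new modulus lcm = 44.
    Write x = 3 + 4·t and substitute into x ≡ 5 (mod 11): 4·t ≡ 5 − 3 = 2 (mod 11).
    The inverse of 4 mod 11 is 3 (since 4·3 = 12 = 1·11 + 1), so t ≡ 3·2 = 6 ≡ 6 (mod 11).
    Then x = 3 + 4·6 = 27, valid modulo lcm(4, 11) = 44: x ≡ 27 (mod 44).
  Combine with x ≡ 3 (mod 5); new modulus lcm = 220.
    Write x = 27 + 44·t and substitute into x ≡ 3 (mod 5): 44·t ≡ 3 − 27 = -24 (mod 5).
    Reduce coefficients mod 5: 4·t ≡ 1 (mod 5).
    The inverse of 4 mod 5 is 4 (since 4·4 = 16 = 3·5 + 1), so t ≡ 4·1 = 4 ≡ 4 (mod 5).
    Then x = 27 + 44·4 = 203, valid modulo lcm(44, 5) = 220: x ≡ 203 (mod 220).
  Combine with x ≡ 0 (mod 19); new modulus lcm = 4180.
    Write x = 203 + 220·t and substitute into x ≡ 0 (mod 19): 220·t ≡ 0 − 203 = -203 (mod 19).
    Reduce coefficients mod 19: 11·t ≡ 6 (mod 19).
    The inverse of 11 mod 19 is 7 (since 11·7 = 77 = 4·19 + 1), so t ≡ 7·6 = 42 ≡ 4 (mod 19).
    Then x = 203 + 220·4 = 1083, valid modulo lcm(220, 19) = 4180: x ≡ 1083 (mod 4180).
  Combine with x ≡ 6 (mod 7); new modulus lcm = 29260.
    Write x = 1083 + 4180·t and substitute into x ≡ 6 (mod 7): 4180·t ≡ 6 − 1083 = -1077 (mod 7).
    Reduce coefficients mod 7: 1·t ≡ 1 (mod 7).
    So t ≡ 1 (mod 7).
    Then x = 1083 + 4180·1 = 5263, valid modulo lcm(4180, 7) = 29260: x ≡ 5263 (mod 29260).
Verify against each original: 5263 mod 4 = 3, 5263 mod 11 = 5, 5263 mod 5 = 3, 5263 mod 19 = 0, 5263 mod 7 = 6.

x ≡ 5263 (mod 29260).


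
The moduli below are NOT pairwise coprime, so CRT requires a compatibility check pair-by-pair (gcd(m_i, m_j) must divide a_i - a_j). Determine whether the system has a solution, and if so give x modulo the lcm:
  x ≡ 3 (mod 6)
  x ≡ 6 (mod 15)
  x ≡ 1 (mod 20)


Moduli 6, 15, 20 are not pairwise coprime, so CRT works modulo lcm(m_i) when all pairwise compatibility conditions hold.
Pairwise compatibility: gcd(m_i, m_j) must divide a_i - a_j for every pair.
Merge one congruence at a time:
  Start: x ≡ 3 (mod 6).
  Combine with x ≡ 6 (mod 15): gcd(6, 15) = 3; 6 - 3 = 3, which IS divisible by 3, so compatible.
    Write x = 3 + 6·t and substitute into x ≡ 6 (mod 15): 6·t ≡ 6 − 3 = 3 (mod 15).
    Divide the congruence (and modulus) by g = 3: 2·t ≡ 1 (mod 5).
    The inverse of 2 mod 5 is 3 (since 2·3 = 6 = 1·5 + 1), so t ≡ 3·1 = 3 ≡ 3 (mod 5).
    Then x = 3 + 6·3 = 21, valid modulo lcm(6, 15) = 30: x ≡ 21 (mod 30).
  Combine with x ≡ 1 (mod 20): gcd(30, 20) = 10; 1 - 21 = -20, which IS divisible by 10, so compatible.
    Write x = 21 + 30·t and substitute into x ≡ 1 (mod 20): 30·t ≡ 1 − 21 = -20 (mod 20).
    Divide the congruence (and modulus) by g = 10: 3·t ≡ -2 (mod 2).
    Reduce coefficients mod 2: 1·t ≡ 0 (mod 2).
    So t ≡ 0 (mod 2).
    Then x = 21 + 30·0 = 21, valid modulo lcm(30, 20) = 60: x ≡ 21 (mod 60).
Verify: 21 mod 6 = 3, 21 mod 15 = 6, 21 mod 20 = 1.

x ≡ 21 (mod 60).


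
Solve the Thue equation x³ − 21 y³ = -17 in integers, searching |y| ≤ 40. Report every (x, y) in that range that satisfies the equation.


The equation is x³ - 21y³ = -17. For fixed y, x³ = 21·y³ − 17, so a solution requires the RHS to be a perfect cube.
Strategy: iterate y from -40 to 40, compute RHS = 21·y³ − 17, and check whether it is a (positive or negative) perfect cube.
Check small values of y:
  y = 0: RHS = -17 is not a perfect cube.
  y = 1: RHS = 4 is not a perfect cube.
  y = -1: RHS = -38 is not a perfect cube.
  y = 2: RHS = 151 is not a perfect cube.
  y = -2: RHS = -185 is not a perfect cube.
  y = 3: RHS = 550 is not a perfect cube.
  y = -3: RHS = -584 is not a perfect cube.
Continuing the search up to |y| = 40 finds no solutions either.
No (x, y) in the scanned range satisfies the equation.

No integer solutions with |y| ≤ 40.


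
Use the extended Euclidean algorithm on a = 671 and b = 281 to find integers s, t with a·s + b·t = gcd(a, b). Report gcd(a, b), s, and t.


Euclidean algorithm on (671, 281) — divide until remainder is 0:
  671 = 2 · 281 + 109
  281 = 2 · 109 + 63
  109 = 1 · 63 + 46
  63 = 1 · 46 + 17
  46 = 2 · 17 + 12
  17 = 1 · 12 + 5
  12 = 2 · 5 + 2
  5 = 2 · 2 + 1
  2 = 2 · 1 + 0
gcd(671, 281) = 1.
Track Bezout coefficients alongside the remainders: start with r₀ = 671 = a·1 + b·0 (s = 1, t = 0) and r₁ = 281 = a·0 + b·1 (s = 0, t = 1); each new remainder r_{k+1} = r_{k-1} − q_k·r_k inherits s_{k+1} = s_{k-1} − q_k·s_k, t_{k+1} = t_{k-1} − q_k·t_k, so r_k = a·s_k + b·t_k at every step:
  q = 2: r = 109, s = 1 − 2·0 = 1, t = 0 − 2·1 = -2  (check: 671·1 + 281·(-2) = 109)
  q = 2: r = 63, s = 0 − 2·1 = -2, t = 1 − 2·(-2) = 5  (check: 671·(-2) + 281·5 = 63)
  q = 1: r = 46, s = 1 − 1·(-2) = 3, t = -2 − 1·5 = -7  (check: 671·3 + 281·(-7) = 46)
  q = 1: r = 17, s = -2 − 1·3 = -5, t = 5 − 1·(-7) = 12  (check: 671·(-5) + 281·12 = 17)
  q = 2: r = 12, s = 3 − 2·(-5) = 13, t = -7 − 2·12 = -31  (check: 671·13 + 281·(-31) = 12)
  q = 1: r = 5, s = -5 − 1·13 = -18, t = 12 − 1·(-31) = 43  (check: 671·(-18) + 281·43 = 5)
  q = 2: r = 2, s = 13 − 2·(-18) = 49, t = -31 − 2·43 = -117  (check: 671·49 + 281·(-117) = 2)
  q = 2: r = 1, s = -18 − 2·49 = -116, t = 43 − 2·(-117) = 277  (check: 671·(-116) + 281·277 = 1)
The row with r = 1 (the gcd) gives the Bezout coefficients s = -116, t = 277.
Result: 671 · (-116) + 281 · (277) = 1.

gcd(671, 281) = 1; s = -116, t = 277 (check: 671·(-116) + 281·277 = 1).


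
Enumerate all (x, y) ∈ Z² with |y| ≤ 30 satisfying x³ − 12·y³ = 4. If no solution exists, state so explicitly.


The equation is x³ - 12y³ = 4. For fixed y, x³ = 12·y³ + 4, so a solution requires the RHS to be a perfect cube.
Strategy: iterate y from -30 to 30, compute RHS = 12·y³ + 4, and check whether it is a (positive or negative) perfect cube.
Check small values of y:
  y = 0: RHS = 4 is not a perfect cube.
  y = 1: RHS = 16 is not a perfect cube.
  y = -1: RHS = -8 = (-2)³ ⇒ x = -2 works.
  y = 2: RHS = 100 is not a perfect cube.
  y = -2: RHS = -92 is not a perfect cube.
  y = 3: RHS = 328 is not a perfect cube.
  y = -3: RHS = -320 is not a perfect cube.
Continuing the search up to |y| = 30 finds no further solutions beyond those listed.
Collected solutions: (-2, -1).

Solutions (with |y| ≤ 30): (-2, -1).


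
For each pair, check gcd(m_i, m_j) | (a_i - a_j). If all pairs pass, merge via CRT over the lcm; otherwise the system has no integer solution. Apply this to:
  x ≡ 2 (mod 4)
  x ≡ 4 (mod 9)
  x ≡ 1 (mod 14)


Moduli 4, 9, 14 are not pairwise coprime, so CRT works modulo lcm(m_i) when all pairwise compatibility conditions hold.
Pairwise compatibility: gcd(m_i, m_j) must divide a_i - a_j for every pair.
Merge one congruence at a time:
  Start: x ≡ 2 (mod 4).
  Combine with x ≡ 4 (mod 9): gcd(4, 9) = 1; 4 - 2 = 2, which IS divisible by 1, so compatible.
    Write x = 2 + 4·t and substitute into x ≡ 4 (mod 9): 4·t ≡ 4 − 2 = 2 (mod 9).
    The inverse of 4 mod 9 is 7 (since 4·7 = 28 = 3·9 + 1), so t ≡ 7·2 = 14 ≡ 5 (mod 9).
    Then x = 2 + 4·5 = 22, valid modulo lcm(4, 9) = 36: x ≡ 22 (mod 36).
  Combine with x ≡ 1 (mod 14): gcd(36, 14) = 2, and 1 - 22 = -21 is NOT divisible by 2.
    ⇒ system is inconsistent (no integer solution).

No solution (the system is inconsistent).


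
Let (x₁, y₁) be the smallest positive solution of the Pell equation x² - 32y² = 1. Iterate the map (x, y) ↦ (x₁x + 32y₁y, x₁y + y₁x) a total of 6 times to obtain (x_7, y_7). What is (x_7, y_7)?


Step 1: Find the fundamental solution (x₁, y₁) of x² - 32y² = 1.
  Expand √32 as a continued fraction. a₀ = ⌊√32⌋ = 5; iterate m_{k+1} = d_k·a_k − m_k, d_{k+1} = (32 − m_{k+1}²)/d_k, a_{k+1} = ⌊(a₀ + m_{k+1})/d_{k+1}⌋ (starting m₀ = 0, d₀ = 1), with convergents p_k = a_k·p_{k-1} + p_{k-2}, q_k = a_k·q_{k-1} + q_{k-2} (p₋₁ = 1, q₋₁ = 0):
  k = 0: a₀ = 5; p₀/q₀ = 5/1; p₀² − 32·q₀² = 25 − 32 = -7.
  k = 1: m = 5, d = 7, a = ⌊(5 + 5)/7⌋ = 1; p/q = (1·5 + 1)/(1·1 + 0) = 6/1; p² − 32·q² = 36 − 32 = 4.
  k = 2: m = 2, d = 4, a = ⌊(5 + 2)/4⌋ = 1; p/q = (1·6 + 5)/(1·1 + 1) = 11/2; p² − 32·q² = 121 − 128 = -7.
  k = 3: m = 2, d = 7, a = ⌊(5 + 2)/7⌋ = 1; p/q = (1·11 + 6)/(1·2 + 1) = 17/3; p² − 32·q² = 289 − 288 = 1.
  The first convergent with p² − 32·q² = 1 gives the fundamental solution (x₁, y₁) = (17, 3).
Step 2: Apply the recurrence (x_{n+1}, y_{n+1}) = (x₁x_n + 32y₁y_n, x₁y_n + y₁x_n) repeatedly.
  From (x_1, y_1) = (17, 3): x_2 = 17·17 + 32·3·3 = 577; y_2 = 17·3 + 3·17 = 102.
  From (x_2, y_2) = (577, 102): x_3 = 17·577 + 32·3·102 = 19601; y_3 = 17·102 + 3·577 = 3465.
  From (x_3, y_3) = (19601, 3465): x_4 = 17·19601 + 32·3·3465 = 665857; y_4 = 17·3465 + 3·19601 = 117708.
  From (x_4, y_4) = (665857, 117708): x_5 = 17·665857 + 32·3·117708 = 22619537; y_5 = 17·117708 + 3·665857 = 3998607.
  From (x_5, y_5) = (22619537, 3998607): x_6 = 17·22619537 + 32·3·3998607 = 768398401; y_6 = 17·3998607 + 3·22619537 = 135834930.
  From (x_6, y_6) = (768398401, 135834930): x_7 = 17·768398401 + 32·3·135834930 = 26102926097; y_7 = 17·135834930 + 3·768398401 = 4614389013.
Step 3: Verify x_7² - 32·y_7² = 681362750825443653409 - 681362750825443653408 = 1 (should be 1). ✓

(x_1, y_1) = (17, 3); (x_7, y_7) = (26102926097, 4614389013).


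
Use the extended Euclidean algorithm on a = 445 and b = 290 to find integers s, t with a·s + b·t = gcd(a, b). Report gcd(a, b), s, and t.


Euclidean algorithm on (445, 290) — divide until remainder is 0:
  445 = 1 · 290 + 155
  290 = 1 · 155 + 135
  155 = 1 · 135 + 20
  135 = 6 · 20 + 15
  20 = 1 · 15 + 5
  15 = 3 · 5 + 0
gcd(445, 290) = 5.
Track Bezout coefficients alongside the remainders: start with r₀ = 445 = a·1 + b·0 (s = 1, t = 0) and r₁ = 290 = a·0 + b·1 (s = 0, t = 1); each new remainder r_{k+1} = r_{k-1} − q_k·r_k inherits s_{k+1} = s_{k-1} − q_k·s_k, t_{k+1} = t_{k-1} − q_k·t_k, so r_k = a·s_k + b·t_k at every step:
  q = 1: r = 155, s = 1 − 1·0 = 1, t = 0 − 1·1 = -1  (check: 445·1 + 290·(-1) = 155)
  q = 1: r = 135, s = 0 − 1·1 = -1, t = 1 − 1·(-1) = 2  (check: 445·(-1) + 290·2 = 135)
  q = 1: r = 20, s = 1 − 1·(-1) = 2, t = -1 − 1·2 = -3  (check: 445·2 + 290·(-3) = 20)
  q = 6: r = 15, s = -1 − 6·2 = -13, t = 2 − 6·(-3) = 20  (check: 445·(-13) + 290·20 = 15)
  q = 1: r = 5, s = 2 − 1·(-13) = 15, t = -3 − 1·20 = -23  (check: 445·15 + 290·(-23) = 5)
The row with r = 5 (the gcd) gives the Bezout coefficients s = 15, t = -23.
Result: 445 · (15) + 290 · (-23) = 5.

gcd(445, 290) = 5; s = 15, t = -23 (check: 445·15 + 290·(-23) = 5).


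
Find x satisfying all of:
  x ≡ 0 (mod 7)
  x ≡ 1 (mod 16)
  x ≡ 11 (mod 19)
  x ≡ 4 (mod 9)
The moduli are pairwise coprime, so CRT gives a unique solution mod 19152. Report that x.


Product of moduli M = 7 · 16 · 19 · 9 = 19152.
Merge one congruence at a time:
  Start: x ≡ 0 (mod 7).
  Combine with x ≡ 1 (mod 16); new modulus lcm = 112.
    Write x = 0 + 7·t and substitute into x ≡ 1 (mod 16): 7·t ≡ 1 − 0 = 1 (mod 16).
    The inverse of 7 mod 16 is 7 (since 7·7 = 49 = 3·16 + 1), so t ≡ 7·1 = 7 ≡ 7 (mod 16).
    Then x = 0 + 7·7 = 49, valid modulo lcm(7, 16) = 112: x ≡ 49 (mod 112).
  Combine with x ≡ 11 (mod 19); new modulus lcm = 2128.
    Write x = 49 + 112·t and substitute into x ≡ 11 (mod 19): 112·t ≡ 11 − 49 = -38 (mod 19).
    Reduce coefficients mod 19: 17·t ≡ 0 (mod 19).
    The inverse of 17 mod 19 is 9 (since 17·9 = 153 = 8·19 + 1), so t ≡ 9·0 = 0 ≡ 0 (mod 19).
    Then x = 49 + 112·0 = 49, valid modulo lcm(112, 19) = 2128: x ≡ 49 (mod 2128).
  Combine with x ≡ 4 (mod 9); new modulus lcm = 19152.
    Write x = 49 + 2128·t and substitute into x ≡ 4 (mod 9): 2128·t ≡ 4 − 49 = -45 (mod 9).
    Reduce coefficients mod 9: 4·t ≡ 0 (mod 9).
    The inverse of 4 mod 9 is 7 (since 4·7 = 28 = 3·9 + 1), so t ≡ 7·0 = 0 ≡ 0 (mod 9).
    Then x = 49 + 2128·0 = 49, valid modulo lcm(2128, 9) = 19152: x ≡ 49 (mod 19152).
Verify against each original: 49 mod 7 = 0, 49 mod 16 = 1, 49 mod 19 = 11, 49 mod 9 = 4.

x ≡ 49 (mod 19152).


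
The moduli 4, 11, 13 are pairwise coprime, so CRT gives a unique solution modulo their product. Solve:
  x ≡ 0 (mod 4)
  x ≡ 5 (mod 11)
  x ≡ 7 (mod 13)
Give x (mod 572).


Moduli 4, 11, 13 are pairwise coprime; by CRT there is a unique solution modulo M = 4 · 11 · 13 = 572.
Solve pairwise, accumulating the modulus:
  Start with x ≡ 0 (mod 4).
  Combine with x ≡ 5 (mod 11): since gcd(4, 11) = 1, we get a unique residue mod 44.
    Write x = 0 + 4·t and substitute into x ≡ 5 (mod 11): 4·t ≡ 5 − 0 = 5 (mod 11).
    The inverse of 4 mod 11 is 3 (since 4·3 = 12 = 1·11 + 1), so t ≡ 3·5 = 15 ≡ 4 (mod 11).
    Then x = 0 + 4·4 = 16, valid modulo lcm(4, 11) = 44: x ≡ 16 (mod 44).
  Combine with x ≡ 7 (mod 13): since gcd(44, 13) = 1, we get a unique residue mod 572.
    Write x = 16 + 44·t and substitute into x ≡ 7 (mod 13): 44·t ≡ 7 − 16 = -9 (mod 13).
    Reduce coefficients mod 13: 5·t ≡ 4 (mod 13).
    The inverse of 5 mod 13 is 8 (since 5·8 = 40 = 3·13 + 1), so t ≡ 8·4 = 32 ≡ 6 (mod 13).
    Then x = 16 + 44·6 = 280, valid modulo lcm(44, 13) = 572: x ≡ 280 (mod 572).
Verify: 280 mod 4 = 0 ✓, 280 mod 11 = 5 ✓, 280 mod 13 = 7 ✓.

x ≡ 280 (mod 572).


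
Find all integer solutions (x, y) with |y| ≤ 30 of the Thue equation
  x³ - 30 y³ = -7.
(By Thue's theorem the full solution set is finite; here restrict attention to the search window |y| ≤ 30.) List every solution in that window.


The equation is x³ - 30y³ = -7. For fixed y, x³ = 30·y³ − 7, so a solution requires the RHS to be a perfect cube.
Strategy: iterate y from -30 to 30, compute RHS = 30·y³ − 7, and check whether it is a (positive or negative) perfect cube.
Check small values of y:
  y = 0: RHS = -7 is not a perfect cube.
  y = 1: RHS = 23 is not a perfect cube.
  y = -1: RHS = -37 is not a perfect cube.
  y = 2: RHS = 233 is not a perfect cube.
  y = -2: RHS = -247 is not a perfect cube.
  y = 3: RHS = 803 is not a perfect cube.
  y = -3: RHS = -817 is not a perfect cube.
Continuing the search up to |y| = 30 finds no solutions either.
No (x, y) in the scanned range satisfies the equation.

No integer solutions with |y| ≤ 30.


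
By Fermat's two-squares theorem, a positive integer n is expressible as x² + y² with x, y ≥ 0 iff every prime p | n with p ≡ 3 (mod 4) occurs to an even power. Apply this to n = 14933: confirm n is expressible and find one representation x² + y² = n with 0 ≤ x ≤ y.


Step 1: Factor n = 14933 = 109 · 137.
Step 2: Check the mod-4 condition on each prime factor: 109 ≡ 1 (mod 4), exponent 1; 137 ≡ 1 (mod 4), exponent 1.
All primes ≡ 3 (mod 4) appear to even exponent (or don't appear), so by the two-squares theorem n IS expressible as a sum of two squares.
Step 3: Build a representation. Here n = 109 · 137 is a product of primes ≡ 1 (mod 4). Each prime p ≡ 1 (mod 4) is itself a sum of two squares; find a² by testing p − a² for a perfect square:
  109: 109 − 1² = 108, 109 − 2² = 105, 109 − 3² = 100 = 10² ⇒ 109 = 3² + 10².
  137: 137 − 1² = 136, 137 − 2² = 133, 137 − 3² = 128, 137 − 4² = 121 = 11² ⇒ 137 = 4² + 11².
  Combine using the Brahmagupta–Fibonacci identity (a² + b²)(c² + d²) = (ac − bd)² + (ad + bc)² = (ac + bd)² + (ad − bc)²:
  109 · 137 = 14933: from (3² + 10²)(4² + 11²), take (3·4 − 10·11, 3·11 + 10·4) = (12 − 110, 33 + 40) = (-98, 73); dropping signs (only squares matter) gives (98, 73); check 98² + 73² = 9604 + 5329 = 14933 ✓.
Step 4: Order so x ≤ y and verify: 73² + 98² = 5329 + 9604 = 14933 = n. ✓

n = 14933 = 73² + 98² (one valid representation with x ≤ y).


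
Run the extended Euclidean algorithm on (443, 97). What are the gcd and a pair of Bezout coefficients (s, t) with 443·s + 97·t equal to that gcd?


Euclidean algorithm on (443, 97) — divide until remainder is 0:
  443 = 4 · 97 + 55
  97 = 1 · 55 + 42
  55 = 1 · 42 + 13
  42 = 3 · 13 + 3
  13 = 4 · 3 + 1
  3 = 3 · 1 + 0
gcd(443, 97) = 1.
Track Bezout coefficients alongside the remainders: start with r₀ = 443 = a·1 + b·0 (s = 1, t = 0) and r₁ = 97 = a·0 + b·1 (s = 0, t = 1); each new remainder r_{k+1} = r_{k-1} − q_k·r_k inherits s_{k+1} = s_{k-1} − q_k·s_k, t_{k+1} = t_{k-1} − q_k·t_k, so r_k = a·s_k + b·t_k at every step:
  q = 4: r = 55, s = 1 − 4·0 = 1, t = 0 − 4·1 = -4  (check: 443·1 + 97·(-4) = 55)
  q = 1: r = 42, s = 0 − 1·1 = -1, t = 1 − 1·(-4) = 5  (check: 443·(-1) + 97·5 = 42)
  q = 1: r = 13, s = 1 − 1·(-1) = 2, t = -4 − 1·5 = -9  (check: 443·2 + 97·(-9) = 13)
  q = 3: r = 3, s = -1 − 3·2 = -7, t = 5 − 3·(-9) = 32  (check: 443·(-7) + 97·32 = 3)
  q = 4: r = 1, s = 2 − 4·(-7) = 30, t = -9 − 4·32 = -137  (check: 443·30 + 97·(-137) = 1)
The row with r = 1 (the gcd) gives the Bezout coefficients s = 30, t = -137.
Result: 443 · (30) + 97 · (-137) = 1.

gcd(443, 97) = 1; s = 30, t = -137 (check: 443·30 + 97·(-137) = 1).


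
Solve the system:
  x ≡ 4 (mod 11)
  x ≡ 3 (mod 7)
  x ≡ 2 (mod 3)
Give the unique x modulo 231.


Moduli 11, 7, 3 are pairwise coprime; by CRT there is a unique solution modulo M = 11 · 7 · 3 = 231.
Solve pairwise, accumulating the modulus:
  Start with x ≡ 4 (mod 11).
  Combine with x ≡ 3 (mod 7): since gcd(11, 7) = 1, we get a unique residue mod 77.
    Write x = 4 + 11·t and substitute into x ≡ 3 (mod 7): 11·t ≡ 3 − 4 = -1 (mod 7).
    Reduce coefficients mod 7: 4·t ≡ 6 (mod 7).
    The inverse of 4 mod 7 is 2 (since 4·2 = 8 = 1·7 + 1), so t ≡ 2·6 = 12 ≡ 5 (mod 7).
    Then x = 4 + 11·5 = 59, valid modulo lcm(11, 7) = 77: x ≡ 59 (mod 77).
  Combine with x ≡ 2 (mod 3): since gcd(77, 3) = 1, we get a unique residue mod 231.
    Write x = 59 + 77·t and substitute into x ≡ 2 (mod 3): 77·t ≡ 2 − 59 = -57 (mod 3).
    Reduce coefficients mod 3: 2·t ≡ 0 (mod 3).
    The inverse of 2 mod 3 is 2 (since 2·2 = 4 = 1·3 + 1), so t ≡ 2·0 = 0 ≡ 0 (mod 3).
    Then x = 59 + 77·0 = 59, valid modulo lcm(77, 3) = 231: x ≡ 59 (mod 231).
Verify: 59 mod 11 = 4 ✓, 59 mod 7 = 3 ✓, 59 mod 3 = 2 ✓.

x ≡ 59 (mod 231).


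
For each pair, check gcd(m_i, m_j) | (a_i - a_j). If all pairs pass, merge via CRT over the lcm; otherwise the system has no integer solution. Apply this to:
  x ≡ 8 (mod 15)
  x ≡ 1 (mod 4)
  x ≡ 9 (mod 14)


Moduli 15, 4, 14 are not pairwise coprime, so CRT works modulo lcm(m_i) when all pairwise compatibility conditions hold.
Pairwise compatibility: gcd(m_i, m_j) must divide a_i - a_j for every pair.
Merge one congruence at a time:
  Start: x ≡ 8 (mod 15).
  Combine with x ≡ 1 (mod 4): gcd(15, 4) = 1; 1 - 8 = -7, which IS divisible by 1, so compatible.
    Write x = 8 + 15·t and substitute into x ≡ 1 (mod 4): 15·t ≡ 1 − 8 = -7 (mod 4).
    Reduce coefficients mod 4: 3·t ≡ 1 (mod 4).
    The inverse of 3 mod 4 is 3 (since 3·3 = 9 = 2·4 + 1), so t ≡ 3·1 = 3 ≡ 3 (mod 4).
    Then x = 8 + 15·3 = 53, valid modulo lcm(15, 4) = 60: x ≡ 53 (mod 60).
  Combine with x ≡ 9 (mod 14): gcd(60, 14) = 2; 9 - 53 = -44, which IS divisible by 2, so compatible.
    Write x = 53 + 60·t and substitute into x ≡ 9 (mod 14): 60·t ≡ 9 − 53 = -44 (mod 14).
    Divide the congruence (and modulus) by g = 2: 30·t ≡ -22 (mod 7).
    Reduce coefficients mod 7: 2·t ≡ 6 (mod 7).
    The inverse of 2 mod 7 is 4 (since 2·4 = 8 = 1·7 + 1), so t ≡ 4·6 = 24 ≡ 3 (mod 7).
    Then x = 53 + 60·3 = 233, valid modulo lcm(60, 14) = 420: x ≡ 233 (mod 420).
Verify: 233 mod 15 = 8, 233 mod 4 = 1, 233 mod 14 = 9.

x ≡ 233 (mod 420).


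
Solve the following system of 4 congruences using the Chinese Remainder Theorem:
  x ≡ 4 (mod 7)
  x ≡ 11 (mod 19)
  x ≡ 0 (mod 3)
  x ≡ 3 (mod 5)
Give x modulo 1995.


Product of moduli M = 7 · 19 · 3 · 5 = 1995.
Merge one congruence at a time:
  Start: x ≡ 4 (mod 7).
  Combine with x ≡ 11 (mod 19); new modulus lcm = 133.
    Write x = 4 + 7·t and substitute into x ≡ 11 (mod 19): 7·t ≡ 11 − 4 = 7 (mod 19).
    The inverse of 7 mod 19 is 11 (since 7·11 = 77 = 4·19 + 1), so t ≡ 11·7 = 77 ≡ 1 (mod 19).
    Then x = 4 + 7·1 = 11, valid modulo lcm(7, 19) = 133: x ≡ 11 (mod 133).
  Combine with x ≡ 0 (mod 3); new modulus lcm = 399.
    Write x = 11 + 133·t and substitute into x ≡ 0 (mod 3): 133·t ≡ 0 − 11 = -11 (mod 3).
    Reduce coefficients mod 3: 1·t ≡ 1 (mod 3).
    So t ≡ 1 (mod 3).
    Then x = 11 + 133·1 = 144, valid modulo lcm(133, 3) = 399: x ≡ 144 (mod 399).
  Combine with x ≡ 3 (mod 5); new modulus lcm = 1995.
    Write x = 144 + 399·t and substitute into x ≡ 3 (mod 5): 399·t ≡ 3 − 144 = -141 (mod 5).
    Reduce coefficients mod 5: 4·t ≡ 4 (mod 5).
    The inverse of 4 mod 5 is 4 (since 4·4 = 16 = 3·5 + 1), so t ≡ 4·4 = 16 ≡ 1 (mod 5).
    Then x = 144 + 399·1 = 543, valid modulo lcm(399, 5) = 1995: x ≡ 543 (mod 1995).
Verify against each original: 543 mod 7 = 4, 543 mod 19 = 11, 543 mod 3 = 0, 543 mod 5 = 3.

x ≡ 543 (mod 1995).


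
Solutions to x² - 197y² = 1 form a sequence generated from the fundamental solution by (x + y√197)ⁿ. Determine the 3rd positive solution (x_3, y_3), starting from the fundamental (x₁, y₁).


Step 1: Find the fundamental solution (x₁, y₁) of x² - 197y² = 1.
  Expand √197 as a continued fraction. a₀ = ⌊√197⌋ = 14; iterate m_{k+1} = d_k·a_k − m_k, d_{k+1} = (197 − m_{k+1}²)/d_k, a_{k+1} = ⌊(a₀ + m_{k+1})/d_{k+1}⌋ (starting m₀ = 0, d₀ = 1), with convergents p_k = a_k·p_{k-1} + p_{k-2}, q_k = a_k·q_{k-1} + q_{k-2} (p₋₁ = 1, q₋₁ = 0):
  k = 0: a₀ = 14; p₀/q₀ = 14/1; p₀² − 197·q₀² = 196 − 197 = -1.
  k = 1: m = 14, d = 1, a = ⌊(14 + 14)/1⌋ = 28; p/q = (28·14 + 1)/(28·1 + 0) = 393/28; p² − 197·q² = 154449 − 154448 = 1.
  The first convergent with p² − 197·q² = 1 gives the fundamental solution (x₁, y₁) = (393, 28).
Step 2: Apply the recurrence (x_{n+1}, y_{n+1}) = (x₁x_n + 197y₁y_n, x₁y_n + y₁x_n) repeatedly.
  From (x_1, y_1) = (393, 28): x_2 = 393·393 + 197·28·28 = 308897; y_2 = 393·28 + 28·393 = 22008.
  From (x_2, y_2) = (308897, 22008): x_3 = 393·308897 + 197·28·22008 = 242792649; y_3 = 393·22008 + 28·308897 = 17298260.
Step 3: Verify x_3² - 197·y_3² = 58948270408437201 - 58948270408437200 = 1 (should be 1). ✓

(x_1, y_1) = (393, 28); (x_3, y_3) = (242792649, 17298260).


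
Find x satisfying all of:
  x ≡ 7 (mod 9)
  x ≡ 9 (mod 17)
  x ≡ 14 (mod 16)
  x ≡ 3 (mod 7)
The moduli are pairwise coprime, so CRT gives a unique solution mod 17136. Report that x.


Product of moduli M = 9 · 17 · 16 · 7 = 17136.
Merge one congruence at a time:
  Start: x ≡ 7 (mod 9).
  Combine with x ≡ 9 (mod 17); new modulus lcm = 153.
    Write x = 7 + 9·t and substitute into x ≡ 9 (mod 17): 9·t ≡ 9 − 7 = 2 (mod 17).
    The inverse of 9 mod 17 is 2 (since 9·2 = 18 = 1·17 + 1), so t ≡ 2·2 = 4 ≡ 4 (mod 17).
    Then x = 7 + 9·4 = 43, valid modulo lcm(9, 17) = 153: x ≡ 43 (mod 153).
  Combine with x ≡ 14 (mod 16); new modulus lcm = 2448.
    Write x = 43 + 153·t and substitute into x ≡ 14 (mod 16): 153·t ≡ 14 − 43 = -29 (mod 16).
    Reduce coefficients mod 16: 9·t ≡ 3 (mod 16).
    The inverse of 9 mod 16 is 9 (since 9·9 = 81 = 5·16 + 1), so t ≡ 9·3 = 27 ≡ 11 (mod 16).
    Then x = 43 + 153·11 = 1726, valid modulo lcm(153, 16) = 2448: x ≡ 1726 (mod 2448).
  Combine with x ≡ 3 (mod 7); new modulus lcm = 17136.
    Write x = 1726 + 2448·t and substitute into x ≡ 3 (mod 7): 2448·t ≡ 3 − 1726 = -1723 (mod 7).
    Reduce coefficients mod 7: 5·t ≡ 6 (mod 7).
    The inverse of 5 mod 7 is 3 (since 5·3 = 15 = 2·7 + 1), so t ≡ 3·6 = 18 ≡ 4 (mod 7).
    Then x = 1726 + 2448·4 = 11518, valid modulo lcm(2448, 7) = 17136: x ≡ 11518 (mod 17136).
Verify against each original: 11518 mod 9 = 7, 11518 mod 17 = 9, 11518 mod 16 = 14, 11518 mod 7 = 3.

x ≡ 11518 (mod 17136).


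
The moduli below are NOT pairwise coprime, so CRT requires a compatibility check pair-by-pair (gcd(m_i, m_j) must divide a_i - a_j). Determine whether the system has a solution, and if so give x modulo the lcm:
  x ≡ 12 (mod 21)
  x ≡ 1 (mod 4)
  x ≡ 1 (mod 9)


Moduli 21, 4, 9 are not pairwise coprime, so CRT works modulo lcm(m_i) when all pairwise compatibility conditions hold.
Pairwise compatibility: gcd(m_i, m_j) must divide a_i - a_j for every pair.
Merge one congruence at a time:
  Start: x ≡ 12 (mod 21).
  Combine with x ≡ 1 (mod 4): gcd(21, 4) = 1; 1 - 12 = -11, which IS divisible by 1, so compatible.
    Write x = 12 + 21·t and substitute into x ≡ 1 (mod 4): 21·t ≡ 1 − 12 = -11 (mod 4).
    Reduce coefficients mod 4: 1·t ≡ 1 (mod 4).
    So t ≡ 1 (mod 4).
    Then x = 12 + 21·1 = 33, valid modulo lcm(21, 4) = 84: x ≡ 33 (mod 84).
  Combine with x ≡ 1 (mod 9): gcd(84, 9) = 3, and 1 - 33 = -32 is NOT divisible by 3.
    ⇒ system is inconsistent (no integer solution).

No solution (the system is inconsistent).


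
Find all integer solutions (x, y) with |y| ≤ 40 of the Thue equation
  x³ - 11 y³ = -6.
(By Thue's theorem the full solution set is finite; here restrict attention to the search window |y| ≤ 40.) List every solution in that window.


The equation is x³ - 11y³ = -6. For fixed y, x³ = 11·y³ − 6, so a solution requires the RHS to be a perfect cube.
Strategy: iterate y from -40 to 40, compute RHS = 11·y³ − 6, and check whether it is a (positive or negative) perfect cube.
Check small values of y:
  y = 0: RHS = -6 is not a perfect cube.
  y = 1: RHS = 5 is not a perfect cube.
  y = -1: RHS = -17 is not a perfect cube.
  y = 2: RHS = 82 is not a perfect cube.
  y = -2: RHS = -94 is not a perfect cube.
  y = 3: RHS = 291 is not a perfect cube.
  y = -3: RHS = -303 is not a perfect cube.
Continuing the search up to |y| = 40 finds no solutions either.
No (x, y) in the scanned range satisfies the equation.

No integer solutions with |y| ≤ 40.


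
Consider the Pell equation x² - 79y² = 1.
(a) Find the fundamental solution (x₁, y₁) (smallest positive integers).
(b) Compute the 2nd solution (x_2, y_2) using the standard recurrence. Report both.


Step 1: Find the fundamental solution (x₁, y₁) of x² - 79y² = 1.
  Expand √79 as a continued fraction. a₀ = ⌊√79⌋ = 8; iterate m_{k+1} = d_k·a_k − m_k, d_{k+1} = (79 − m_{k+1}²)/d_k, a_{k+1} = ⌊(a₀ + m_{k+1})/d_{k+1}⌋ (starting m₀ = 0, d₀ = 1), with convergents p_k = a_k·p_{k-1} + p_{k-2}, q_k = a_k·q_{k-1} + q_{k-2} (p₋₁ = 1, q₋₁ = 0):
  k = 0: a₀ = 8; p₀/q₀ = 8/1; p₀² − 79·q₀² = 64 − 79 = -15.
  k = 1: m = 8, d = 15, a = ⌊(8 + 8)/15⌋ = 1; p/q = (1·8 + 1)/(1·1 + 0) = 9/1; p² − 79·q² = 81 − 79 = 2.
  k = 2: m = 7, d = 2, a = ⌊(8 + 7)/2⌋ = 7; p/q = (7·9 + 8)/(7·1 + 1) = 71/8; p² − 79·q² = 5041 − 5056 = -15.
  k = 3: m = 7, d = 15, a = ⌊(8 + 7)/15⌋ = 1; p/q = (1·71 + 9)/(1·8 + 1) = 80/9; p² − 79·q² = 6400 − 6399 = 1.
  The first convergent with p² − 79·q² = 1 gives the fundamental solution (x₁, y₁) = (80, 9).
Step 2: Apply the recurrence (x_{n+1}, y_{n+1}) = (x₁x_n + 79y₁y_n, x₁y_n + y₁x_n) repeatedly.
  From (x_1, y_1) = (80, 9): x_2 = 80·80 + 79·9·9 = 12799; y_2 = 80·9 + 9·80 = 1440.
Step 3: Verify x_2² - 79·y_2² = 163814401 - 163814400 = 1 (should be 1). ✓

(x_1, y_1) = (80, 9); (x_2, y_2) = (12799, 1440).


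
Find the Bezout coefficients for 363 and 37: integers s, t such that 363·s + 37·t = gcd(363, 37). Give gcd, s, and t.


Euclidean algorithm on (363, 37) — divide until remainder is 0:
  363 = 9 · 37 + 30
  37 = 1 · 30 + 7
  30 = 4 · 7 + 2
  7 = 3 · 2 + 1
  2 = 2 · 1 + 0
gcd(363, 37) = 1.
Track Bezout coefficients alongside the remainders: start with r₀ = 363 = a·1 + b·0 (s = 1, t = 0) and r₁ = 37 = a·0 + b·1 (s = 0, t = 1); each new remainder r_{k+1} = r_{k-1} − q_k·r_k inherits s_{k+1} = s_{k-1} − q_k·s_k, t_{k+1} = t_{k-1} − q_k·t_k, so r_k = a·s_k + b·t_k at every step:
  q = 9: r = 30, s = 1 − 9·0 = 1, t = 0 − 9·1 = -9  (check: 363·1 + 37·(-9) = 30)
  q = 1: r = 7, s = 0 − 1·1 = -1, t = 1 − 1·(-9) = 10  (check: 363·(-1) + 37·10 = 7)
  q = 4: r = 2, s = 1 − 4·(-1) = 5, t = -9 − 4·10 = -49  (check: 363·5 + 37·(-49) = 2)
  q = 3: r = 1, s = -1 − 3·5 = -16, t = 10 − 3·(-49) = 157  (check: 363·(-16) + 37·157 = 1)
The row with r = 1 (the gcd) gives the Bezout coefficients s = -16, t = 157.
Result: 363 · (-16) + 37 · (157) = 1.

gcd(363, 37) = 1; s = -16, t = 157 (check: 363·(-16) + 37·157 = 1).


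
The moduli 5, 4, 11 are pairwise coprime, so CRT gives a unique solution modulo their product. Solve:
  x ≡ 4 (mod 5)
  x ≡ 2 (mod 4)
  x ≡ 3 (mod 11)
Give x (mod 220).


Moduli 5, 4, 11 are pairwise coprime; by CRT there is a unique solution modulo M = 5 · 4 · 11 = 220.
Solve pairwise, accumulating the modulus:
  Start with x ≡ 4 (mod 5).
  Combine with x ≡ 2 (mod 4): since gcd(5, 4) = 1, we get a unique residue mod 20.
    Write x = 4 + 5·t and substitute into x ≡ 2 (mod 4): 5·t ≡ 2 − 4 = -2 (mod 4).
    Reduce coefficients mod 4: 1·t ≡ 2 (mod 4).
    So t ≡ 2 (mod 4).
    Then x = 4 + 5·2 = 14, valid modulo lcm(5, 4) = 20: x ≡ 14 (mod 20).
  Combine with x ≡ 3 (mod 11): since gcd(20, 11) = 1, we get a unique residue mod 220.
    Write x = 14 + 20·t and substitute into x ≡ 3 (mod 11): 20·t ≡ 3 − 14 = -11 (mod 11).
    Reduce coefficients mod 11: 9·t ≡ 0 (mod 11).
    The inverse of 9 mod 11 is 5 (since 9·5 = 45 = 4·11 + 1), so t ≡ 5·0 = 0 ≡ 0 (mod 11).
    Then x = 14 + 20·0 = 14, valid modulo lcm(20, 11) = 220: x ≡ 14 (mod 220).
Verify: 14 mod 5 = 4 ✓, 14 mod 4 = 2 ✓, 14 mod 11 = 3 ✓.

x ≡ 14 (mod 220).


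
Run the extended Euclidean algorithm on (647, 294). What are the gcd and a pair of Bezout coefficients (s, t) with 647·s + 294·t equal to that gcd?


Euclidean algorithm on (647, 294) — divide until remainder is 0:
  647 = 2 · 294 + 59
  294 = 4 · 59 + 58
  59 = 1 · 58 + 1
  58 = 58 · 1 + 0
gcd(647, 294) = 1.
Track Bezout coefficients alongside the remainders: start with r₀ = 647 = a·1 + b·0 (s = 1, t = 0) and r₁ = 294 = a·0 + b·1 (s = 0, t = 1); each new remainder r_{k+1} = r_{k-1} − q_k·r_k inherits s_{k+1} = s_{k-1} − q_k·s_k, t_{k+1} = t_{k-1} − q_k·t_k, so r_k = a·s_k + b·t_k at every step:
  q = 2: r = 59, s = 1 − 2·0 = 1, t = 0 − 2·1 = -2  (check: 647·1 + 294·(-2) = 59)
  q = 4: r = 58, s = 0 − 4·1 = -4, t = 1 − 4·(-2) = 9  (check: 647·(-4) + 294·9 = 58)
  q = 1: r = 1, s = 1 − 1·(-4) = 5, t = -2 − 1·9 = -11  (check: 647·5 + 294·(-11) = 1)
The row with r = 1 (the gcd) gives the Bezout coefficients s = 5, t = -11.
Result: 647 · (5) + 294 · (-11) = 1.

gcd(647, 294) = 1; s = 5, t = -11 (check: 647·5 + 294·(-11) = 1).


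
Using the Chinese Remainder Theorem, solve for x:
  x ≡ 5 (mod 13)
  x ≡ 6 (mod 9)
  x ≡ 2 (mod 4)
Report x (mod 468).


Moduli 13, 9, 4 are pairwise coprime; by CRT there is a unique solution modulo M = 13 · 9 · 4 = 468.
Solve pairwise, accumulating the modulus:
  Start with x ≡ 5 (mod 13).
  Combine with x ≡ 6 (mod 9): since gcd(13, 9) = 1, we get a unique residue mod 117.
    Write x = 5 + 13·t and substitute into x ≡ 6 (mod 9): 13·t ≡ 6 − 5 = 1 (mod 9).
    Reduce coefficients mod 9: 4·t ≡ 1 (mod 9).
    The inverse of 4 mod 9 is 7 (since 4·7 = 28 = 3·9 + 1), so t ≡ 7·1 = 7 ≡ 7 (mod 9).
    Then x = 5 + 13·7 = 96, valid modulo lcm(13, 9) = 117: x ≡ 96 (mod 117).
  Combine with x ≡ 2 (mod 4): since gcd(117, 4) = 1, we get a unique residue mod 468.
    Write x = 96 + 117·t and substitute into x ≡ 2 (mod 4): 117·t ≡ 2 − 96 = -94 (mod 4).
    Reduce coefficients mod 4: 1·t ≡ 2 (mod 4).
    So t ≡ 2 (mod 4).
    Then x = 96 + 117·2 = 330, valid modulo lcm(117, 4) = 468: x ≡ 330 (mod 468).
Verify: 330 mod 13 = 5 ✓, 330 mod 9 = 6 ✓, 330 mod 4 = 2 ✓.

x ≡ 330 (mod 468).


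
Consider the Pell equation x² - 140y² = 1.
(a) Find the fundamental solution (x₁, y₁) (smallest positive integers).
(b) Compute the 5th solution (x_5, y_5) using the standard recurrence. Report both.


Step 1: Find the fundamental solution (x₁, y₁) of x² - 140y² = 1.
  Expand √140 as a continued fraction. a₀ = ⌊√140⌋ = 11; iterate m_{k+1} = d_k·a_k − m_k, d_{k+1} = (140 − m_{k+1}²)/d_k, a_{k+1} = ⌊(a₀ + m_{k+1})/d_{k+1}⌋ (starting m₀ = 0, d₀ = 1), with convergents p_k = a_k·p_{k-1} + p_{k-2}, q_k = a_k·q_{k-1} + q_{k-2} (p₋₁ = 1, q₋₁ = 0):
  k = 0: a₀ = 11; p₀/q₀ = 11/1; p₀² − 140·q₀² = 121 − 140 = -19.
  k = 1: m = 11, d = 19, a = ⌊(11 + 11)/19⌋ = 1; p/q = (1·11 + 1)/(1·1 + 0) = 12/1; p² − 140·q² = 144 − 140 = 4.
  k = 2: m = 8, d = 4, a = ⌊(11 + 8)/4⌋ = 4; p/q = (4·12 + 11)/(4·1 + 1) = 59/5; p² − 140·q² = 3481 − 3500 = -19.
  k = 3: m = 8, d = 19, a = ⌊(11 + 8)/19⌋ = 1; p/q = (1·59 + 12)/(1·5 + 1) = 71/6; p² − 140·q² = 5041 − 5040 = 1.
  The first convergent with p² − 140·q² = 1 gives the fundamental solution (x₁, y₁) = (71, 6).
Step 2: Apply the recurrence (x_{n+1}, y_{n+1}) = (x₁x_n + 140y₁y_n, x₁y_n + y₁x_n) repeatedly.
  From (x_1, y_1) = (71, 6): x_2 = 71·71 + 140·6·6 = 10081; y_2 = 71·6 + 6·71 = 852.
  From (x_2, y_2) = (10081, 852): x_3 = 71·10081 + 140·6·852 = 1431431; y_3 = 71·852 + 6·10081 = 120978.
  From (x_3, y_3) = (1431431, 120978): x_4 = 71·1431431 + 140·6·120978 = 203253121; y_4 = 71·120978 + 6·1431431 = 17178024.
  From (x_4, y_4) = (203253121, 17178024): x_5 = 71·203253121 + 140·6·17178024 = 28860511751; y_5 = 71·17178024 + 6·203253121 = 2439158430.
Step 3: Verify x_5² - 140·y_5² = 832929138529609086001 - 832929138529609086000 = 1 (should be 1). ✓

(x_1, y_1) = (71, 6); (x_5, y_5) = (28860511751, 2439158430).


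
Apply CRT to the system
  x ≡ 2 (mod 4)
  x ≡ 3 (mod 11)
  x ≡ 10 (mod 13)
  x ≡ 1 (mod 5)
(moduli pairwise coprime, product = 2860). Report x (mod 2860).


Product of moduli M = 4 · 11 · 13 · 5 = 2860.
Merge one congruence at a time:
  Start: x ≡ 2 (mod 4).
  Combine with x ≡ 3 (mod 11); new modulus lcm = 44.
    Write x = 2 + 4·t and substitute into x ≡ 3 (mod 11): 4·t ≡ 3 − 2 = 1 (mod 11).
    The inverse of 4 mod 11 is 3 (since 4·3 = 12 = 1·11 + 1), so t ≡ 3·1 = 3 ≡ 3 (mod 11).
    Then x = 2 + 4·3 = 14, valid modulo lcm(4, 11) = 44: x ≡ 14 (mod 44).
  Combine with x ≡ 10 (mod 13); new modulus lcm = 572.
    Write x = 14 + 44·t and substitute into x ≡ 10 (mod 13): 44·t ≡ 10 − 14 = -4 (mod 13).
    Reduce coefficients mod 13: 5·t ≡ 9 (mod 13).
    The inverse of 5 mod 13 is 8 (since 5·8 = 40 = 3·13 + 1), so t ≡ 8·9 = 72 ≡ 7 (mod 13).
    Then x = 14 + 44·7 = 322, valid modulo lcm(44, 13) = 572: x ≡ 322 (mod 572).
  Combine with x ≡ 1 (mod 5); new modulus lcm = 2860.
    Write x = 322 + 572·t and substitute into x ≡ 1 (mod 5): 572·t ≡ 1 − 322 = -321 (mod 5).
    Reduce coefficients mod 5: 2·t ≡ 4 (mod 5).
    The inverse of 2 mod 5 is 3 (since 2·3 = 6 = 1·5 + 1), so t ≡ 3·4 = 12 ≡ 2 (mod 5).
    Then x = 322 + 572·2 = 1466, valid modulo lcm(572, 5) = 2860: x ≡ 1466 (mod 2860).
Verify against each original: 1466 mod 4 = 2, 1466 mod 11 = 3, 1466 mod 13 = 10, 1466 mod 5 = 1.

x ≡ 1466 (mod 2860).
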